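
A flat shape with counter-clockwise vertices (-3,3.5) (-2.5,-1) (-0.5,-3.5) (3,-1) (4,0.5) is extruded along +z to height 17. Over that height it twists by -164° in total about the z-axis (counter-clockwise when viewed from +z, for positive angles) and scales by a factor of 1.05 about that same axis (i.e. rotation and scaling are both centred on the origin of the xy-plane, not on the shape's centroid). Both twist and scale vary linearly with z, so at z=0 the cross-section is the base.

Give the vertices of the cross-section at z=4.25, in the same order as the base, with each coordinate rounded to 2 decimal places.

t = z/height = 4.25/17 = 0.25
s = 1 + (scale-1)·z/height = 1 + (1.05-1)·4.25/17 = 1.012500
θ = twist·z/height = -164°·4.25/17 = -41.0000° = -0.715585 rad
cos θ = 0.754710, sin θ = -0.656059 (intermediates below are computed at full precision and shown rounded to 5 d.p.)
v1: (-3,3.5) → rotate → (0.03208,4.60966) → ×s → (0.03248,4.66728) → (0.03,4.67)
v2: (-2.5,-1) → rotate → (-2.54283,0.88544) → ×s → (-2.57462,0.89651) → (-2.57,0.90)
v3: (-0.5,-3.5) → rotate → (-2.67356,-2.31345) → ×s → (-2.70698,-2.34237) → (-2.71,-2.34)
v4: (3,-1) → rotate → (1.60807,-2.72289) → ×s → (1.62817,-2.75692) → (1.63,-2.76)
v5: (4,0.5) → rotate → (3.34687,-2.24688) → ×s → (3.38870,-2.27497) → (3.39,-2.27)

Cross-section at z=4.25: (0.03,4.67) (-2.57,0.90) (-2.71,-2.34) (1.63,-2.76) (3.39,-2.27)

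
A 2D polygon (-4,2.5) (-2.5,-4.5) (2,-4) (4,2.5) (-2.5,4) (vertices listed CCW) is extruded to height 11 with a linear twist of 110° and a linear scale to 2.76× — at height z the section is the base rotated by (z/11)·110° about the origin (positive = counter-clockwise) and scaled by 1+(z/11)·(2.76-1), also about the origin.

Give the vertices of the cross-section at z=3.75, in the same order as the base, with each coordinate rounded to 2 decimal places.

t = z/height = 3.75/11 = 0.340909
s = 1 + (scale-1)·z/height = 1 + (2.76-1)·3.75/11 = 1.600000
θ = twist·z/height = 110°·3.75/11 = 37.5000° = 0.654498 rad
cos θ = 0.793353, sin θ = 0.608761 (intermediates below are computed at full precision and shown rounded to 5 d.p.)
v1: (-4,2.5) → rotate → (-4.69532,-0.45166) → ×s → (-7.51251,-0.72266) → (-7.51,-0.72)
v2: (-2.5,-4.5) → rotate → (0.75604,-5.09199) → ×s → (1.20967,-8.14719) → (1.21,-8.15)
v3: (2,-4) → rotate → (4.02175,-1.95589) → ×s → (6.43480,-3.12942) → (6.43,-3.13)
v4: (4,2.5) → rotate → (1.65151,4.41843) → ×s → (2.64242,7.06949) → (2.64,7.07)
v5: (-2.5,4) → rotate → (-4.41843,1.65151) → ×s → (-7.06949,2.64242) → (-7.07,2.64)

Cross-section at z=3.75: (-7.51,-0.72) (1.21,-8.15) (6.43,-3.13) (2.64,7.07) (-7.07,2.64)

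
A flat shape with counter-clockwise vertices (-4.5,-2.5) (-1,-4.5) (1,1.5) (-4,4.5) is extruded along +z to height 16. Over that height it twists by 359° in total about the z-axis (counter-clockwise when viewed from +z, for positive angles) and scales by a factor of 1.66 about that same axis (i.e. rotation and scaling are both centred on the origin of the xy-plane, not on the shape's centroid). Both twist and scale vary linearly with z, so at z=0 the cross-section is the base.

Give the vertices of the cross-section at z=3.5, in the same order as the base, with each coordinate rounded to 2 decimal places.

Cross-section at z=3.5: (1.78,-5.62) (4.82,-2.15) (-1.45,1.46) (-5.96,-3.46)

t = z/height = 3.5/16 = 0.21875
s = 1 + (scale-1)·z/height = 1 + (1.66-1)·3.5/16 = 1.144375
θ = twist·z/height = 359°·3.5/16 = 78.5313° = 1.370629 rad
cos θ = 0.198833, sin θ = 0.980033 (intermediates below are computed at full precision and shown rounded to 5 d.p.)
v1: (-4.5,-2.5) → rotate → (1.55533,-4.90723) → ×s → (1.77988,-5.61572) → (1.78,-5.62)
v2: (-1,-4.5) → rotate → (4.21132,-1.87478) → ×s → (4.81933,-2.14546) → (4.82,-2.15)
v3: (1,1.5) → rotate → (-1.27122,1.27828) → ×s → (-1.45475,1.46284) → (-1.45,1.46)
v4: (-4,4.5) → rotate → (-5.20548,-3.02538) → ×s → (-5.95703,-3.46217) → (-5.96,-3.46)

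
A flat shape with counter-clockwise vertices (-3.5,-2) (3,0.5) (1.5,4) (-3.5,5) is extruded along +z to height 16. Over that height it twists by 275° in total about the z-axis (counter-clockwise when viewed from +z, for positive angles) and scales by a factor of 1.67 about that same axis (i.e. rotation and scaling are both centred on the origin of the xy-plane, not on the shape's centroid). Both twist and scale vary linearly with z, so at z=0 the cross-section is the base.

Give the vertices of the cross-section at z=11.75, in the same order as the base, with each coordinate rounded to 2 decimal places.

t = z/height = 11.75/16 = 0.734375
s = 1 + (scale-1)·z/height = 1 + (1.67-1)·11.75/16 = 1.492031
θ = twist·z/height = 275°·11.75/16 = 201.9531° = 3.524747 rad
cos θ = -0.927490, sin θ = -0.373848 (intermediates below are computed at full precision and shown rounded to 5 d.p.)
v1: (-3.5,-2) → rotate → (2.49852,3.16345) → ×s → (3.72787,4.71996) → (3.73,4.72)
v2: (3,0.5) → rotate → (-2.59555,-1.58529) → ×s → (-3.87264,-2.36530) → (-3.87,-2.37)
v3: (1.5,4) → rotate → (0.10416,-4.27073) → ×s → (0.15540,-6.37207) → (0.16,-6.37)
v4: (-3.5,5) → rotate → (5.11545,-3.32898) → ×s → (7.63242,-4.96695) → (7.63,-4.97)

Cross-section at z=11.75: (3.73,4.72) (-3.87,-2.37) (0.16,-6.37) (7.63,-4.97)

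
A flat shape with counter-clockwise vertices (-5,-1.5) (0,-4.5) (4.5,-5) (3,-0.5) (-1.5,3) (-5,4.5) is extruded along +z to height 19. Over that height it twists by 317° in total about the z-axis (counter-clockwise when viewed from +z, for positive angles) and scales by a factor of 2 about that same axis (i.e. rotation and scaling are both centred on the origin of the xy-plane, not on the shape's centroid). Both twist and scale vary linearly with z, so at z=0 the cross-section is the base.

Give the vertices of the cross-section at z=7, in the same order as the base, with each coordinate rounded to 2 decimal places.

Cross-section at z=7: (4.92,-5.18) (5.50,2.78) (3.33,8.58) (-1.24,3.97) (-2.74,-3.68) (-2.41,-8.88)

t = z/height = 7/19 = 0.368421
s = 1 + (scale-1)·z/height = 1 + (2-1)·7/19 = 1.368421
θ = twist·z/height = 317°·7/19 = 116.7895° = 2.038361 rad
cos θ = -0.450714, sin θ = 0.892669 (intermediates below are computed at full precision and shown rounded to 5 d.p.)
v1: (-5,-1.5) → rotate → (3.59257,-3.78727) → ×s → (4.91615,-5.18258) → (4.92,-5.18)
v2: (0,-4.5) → rotate → (4.01701,2.02821) → ×s → (5.49696,2.77545) → (5.50,2.78)
v3: (4.5,-5) → rotate → (2.43513,6.27058) → ×s → (3.33229,8.58079) → (3.33,8.58)
v4: (3,-0.5) → rotate → (-0.90581,2.90336) → ×s → (-1.23952,3.97302) → (-1.24,3.97)
v5: (-1.5,3) → rotate → (-2.00194,-2.69114) → ×s → (-2.73949,-3.68262) → (-2.74,-3.68)
v6: (-5,4.5) → rotate → (-1.76344,-6.49155) → ×s → (-2.41313,-8.88318) → (-2.41,-8.88)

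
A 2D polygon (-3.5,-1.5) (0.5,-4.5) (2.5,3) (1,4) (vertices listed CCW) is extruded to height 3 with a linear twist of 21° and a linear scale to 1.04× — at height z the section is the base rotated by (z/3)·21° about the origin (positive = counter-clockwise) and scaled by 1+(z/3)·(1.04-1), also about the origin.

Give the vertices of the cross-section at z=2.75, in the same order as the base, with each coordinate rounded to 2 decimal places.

t = z/height = 2.75/3 = 0.916667
s = 1 + (scale-1)·z/height = 1 + (1.04-1)·2.75/3 = 1.036667
θ = twist·z/height = 21°·2.75/3 = 19.2500° = 0.335976 rad
cos θ = 0.944089, sin θ = 0.329691 (intermediates below are computed at full precision and shown rounded to 5 d.p.)
v1: (-3.5,-1.5) → rotate → (-2.80978,-2.57005) → ×s → (-2.91280,-2.66429) → (-2.91,-2.66)
v2: (0.5,-4.5) → rotate → (1.95565,-4.08356) → ×s → (2.02736,-4.23329) → (2.03,-4.23)
v3: (2.5,3) → rotate → (1.37115,3.65649) → ×s → (1.42143,3.79057) → (1.42,3.79)
v4: (1,4) → rotate → (-0.37467,4.10605) → ×s → (-0.38841,4.25660) → (-0.39,4.26)

Cross-section at z=2.75: (-2.91,-2.66) (2.03,-4.23) (1.42,3.79) (-0.39,4.26)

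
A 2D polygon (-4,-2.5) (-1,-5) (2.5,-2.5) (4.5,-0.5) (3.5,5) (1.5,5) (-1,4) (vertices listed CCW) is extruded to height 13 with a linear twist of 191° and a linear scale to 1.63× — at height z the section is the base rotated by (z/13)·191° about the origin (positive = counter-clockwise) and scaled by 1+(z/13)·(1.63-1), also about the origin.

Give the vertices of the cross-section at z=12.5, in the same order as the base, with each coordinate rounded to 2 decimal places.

t = z/height = 12.5/13 = 0.961538
s = 1 + (scale-1)·z/height = 1 + (1.63-1)·12.5/13 = 1.605769
θ = twist·z/height = 191°·12.5/13 = 183.6538° = 3.205364 rad
cos θ = -0.997967, sin θ = -0.063728 (intermediates below are computed at full precision and shown rounded to 5 d.p.)
v1: (-4,-2.5) → rotate → (3.83255,2.74983) → ×s → (6.15419,4.41560) → (6.15,4.42)
v2: (-1,-5) → rotate → (0.67933,5.05356) → ×s → (1.09084,8.11486) → (1.09,8.11)
v3: (2.5,-2.5) → rotate → (-2.65424,2.33560) → ×s → (-4.26210,3.75043) → (-4.26,3.75)
v4: (4.5,-0.5) → rotate → (-4.52272,0.21221) → ×s → (-7.26244,0.34075) → (-7.26,0.34)
v5: (3.5,5) → rotate → (-3.17424,-5.21289) → ×s → (-5.09710,-8.37069) → (-5.10,-8.37)
v6: (1.5,5) → rotate → (-1.17831,-5.08543) → ×s → (-1.89209,-8.16603) → (-1.89,-8.17)
v7: (-1,4) → rotate → (1.25288,-3.92814) → ×s → (2.01184,-6.30769) → (2.01,-6.31)

Cross-section at z=12.5: (6.15,4.42) (1.09,8.11) (-4.26,3.75) (-7.26,0.34) (-5.10,-8.37) (-1.89,-8.17) (2.01,-6.31)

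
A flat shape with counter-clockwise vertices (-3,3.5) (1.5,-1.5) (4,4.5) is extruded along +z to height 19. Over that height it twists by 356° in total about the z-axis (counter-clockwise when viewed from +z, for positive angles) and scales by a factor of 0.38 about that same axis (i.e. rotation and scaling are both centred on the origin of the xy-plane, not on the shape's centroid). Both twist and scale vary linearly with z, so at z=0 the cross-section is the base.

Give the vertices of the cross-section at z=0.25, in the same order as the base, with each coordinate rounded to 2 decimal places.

t = z/height = 0.25/19 = 0.0131579
s = 1 + (scale-1)·z/height = 1 + (0.38-1)·0.25/19 = 0.991842
θ = twist·z/height = 356°·0.25/19 = 4.6842° = 0.081755 rad
cos θ = 0.996660, sin θ = 0.081664 (intermediates below are computed at full precision and shown rounded to 5 d.p.)
v1: (-3,3.5) → rotate → (-3.27580,3.24332) → ×s → (-3.24908,3.21686) → (-3.25,3.22)
v2: (1.5,-1.5) → rotate → (1.61749,-1.37249) → ×s → (1.60429,-1.36130) → (1.60,-1.36)
v3: (4,4.5) → rotate → (3.61915,4.81163) → ×s → (3.58963,4.77237) → (3.59,4.77)

Cross-section at z=0.25: (-3.25,3.22) (1.60,-1.36) (3.59,4.77)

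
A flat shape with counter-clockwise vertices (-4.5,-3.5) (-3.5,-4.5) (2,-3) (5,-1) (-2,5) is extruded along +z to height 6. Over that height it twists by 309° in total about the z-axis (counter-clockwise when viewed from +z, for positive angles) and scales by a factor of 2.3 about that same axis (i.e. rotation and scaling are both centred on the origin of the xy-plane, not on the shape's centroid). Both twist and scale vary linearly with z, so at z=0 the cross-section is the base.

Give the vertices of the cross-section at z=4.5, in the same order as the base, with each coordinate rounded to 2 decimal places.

t = z/height = 4.5/6 = 0.75
s = 1 + (scale-1)·z/height = 1 + (2.3-1)·4.5/6 = 1.975000
θ = twist·z/height = 309°·4.5/6 = 231.7500° = 4.044801 rad
cos θ = -0.619094, sin θ = -0.785317 (intermediates below are computed at full precision and shown rounded to 5 d.p.)
v1: (-4.5,-3.5) → rotate → (0.03731,5.70076) → ×s → (0.07369,11.25899) → (0.07,11.26)
v2: (-3.5,-4.5) → rotate → (-1.36710,5.53453) → ×s → (-2.70002,10.93070) → (-2.70,10.93)
v3: (2,-3) → rotate → (-3.59414,0.28665) → ×s → (-7.09842,0.56613) → (-7.10,0.57)
v4: (5,-1) → rotate → (-3.88079,-3.30749) → ×s → (-7.66455,-6.53229) → (-7.66,-6.53)
v5: (-2,5) → rotate → (5.16477,-1.52484) → ×s → (10.20043,-3.01155) → (10.20,-3.01)

Cross-section at z=4.5: (0.07,11.26) (-2.70,10.93) (-7.10,0.57) (-7.66,-6.53) (10.20,-3.01)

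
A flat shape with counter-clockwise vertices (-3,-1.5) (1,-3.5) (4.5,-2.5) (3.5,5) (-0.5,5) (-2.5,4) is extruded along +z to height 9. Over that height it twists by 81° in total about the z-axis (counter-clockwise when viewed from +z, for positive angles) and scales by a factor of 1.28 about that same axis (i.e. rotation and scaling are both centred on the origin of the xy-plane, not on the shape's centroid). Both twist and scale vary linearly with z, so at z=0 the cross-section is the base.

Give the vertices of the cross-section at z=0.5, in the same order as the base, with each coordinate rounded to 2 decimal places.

Cross-section at z=0.5: (-2.92,-1.76) (1.29,-3.46) (4.76,-2.17) (3.15,5.34) (-0.90,5.02) (-2.85,3.85)

t = z/height = 0.5/9 = 0.0555556
s = 1 + (scale-1)·z/height = 1 + (1.28-1)·0.5/9 = 1.015556
θ = twist·z/height = 81°·0.5/9 = 4.5000° = 0.078540 rad
cos θ = 0.996917, sin θ = 0.078459 (intermediates below are computed at full precision and shown rounded to 5 d.p.)
v1: (-3,-1.5) → rotate → (-2.87306,-1.73075) → ×s → (-2.91776,-1.75768) → (-2.92,-1.76)
v2: (1,-3.5) → rotate → (1.27152,-3.41075) → ×s → (1.29130,-3.46381) → (1.29,-3.46)
v3: (4.5,-2.5) → rotate → (4.68228,-2.13923) → ×s → (4.75511,-2.17250) → (4.76,-2.17)
v4: (3.5,5) → rotate → (3.09692,5.25919) → ×s → (3.14509,5.34100) → (3.15,5.34)
v5: (-0.5,5) → rotate → (-0.89075,4.94536) → ×s → (-0.90461,5.02228) → (-0.90,5.02)
v6: (-2.5,4) → rotate → (-2.80613,3.79152) → ×s → (-2.84978,3.85050) → (-2.85,3.85)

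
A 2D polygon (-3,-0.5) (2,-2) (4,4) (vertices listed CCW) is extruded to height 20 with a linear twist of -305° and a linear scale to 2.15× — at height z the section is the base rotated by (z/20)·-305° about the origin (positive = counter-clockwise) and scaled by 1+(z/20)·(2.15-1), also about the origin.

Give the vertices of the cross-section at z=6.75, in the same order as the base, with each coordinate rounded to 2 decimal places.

t = z/height = 6.75/20 = 0.3375
s = 1 + (scale-1)·z/height = 1 + (2.15-1)·6.75/20 = 1.388125
θ = twist·z/height = -305°·6.75/20 = -102.9375° = -1.796598 rad
cos θ = -0.223888, sin θ = -0.974615 (intermediates below are computed at full precision and shown rounded to 5 d.p.)
v1: (-3,-0.5) → rotate → (0.18436,3.03579) → ×s → (0.25591,4.21405) → (0.26,4.21)
v2: (2,-2) → rotate → (-2.39701,-1.50145) → ×s → (-3.32734,-2.08421) → (-3.33,-2.08)
v3: (4,4) → rotate → (3.00291,-4.79401) → ×s → (4.16841,-6.65469) → (4.17,-6.65)

Cross-section at z=6.75: (0.26,4.21) (-3.33,-2.08) (4.17,-6.65)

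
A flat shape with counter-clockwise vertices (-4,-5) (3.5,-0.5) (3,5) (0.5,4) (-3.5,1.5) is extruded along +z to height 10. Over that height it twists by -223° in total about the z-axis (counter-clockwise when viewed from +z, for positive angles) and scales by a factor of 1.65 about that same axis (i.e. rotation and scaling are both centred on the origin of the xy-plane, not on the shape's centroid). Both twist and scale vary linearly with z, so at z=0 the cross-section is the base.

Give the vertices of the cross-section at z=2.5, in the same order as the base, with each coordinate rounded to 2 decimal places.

t = z/height = 2.5/10 = 0.25
s = 1 + (scale-1)·z/height = 1 + (1.65-1)·2.5/10 = 1.162500
θ = twist·z/height = -223°·2.5/10 = -55.7500° = -0.973021 rad
cos θ = 0.562805, sin θ = -0.826590 (intermediates below are computed at full precision and shown rounded to 5 d.p.)
v1: (-4,-5) → rotate → (-6.38417,0.49233) → ×s → (-7.42160,0.57234) → (-7.42,0.57)
v2: (3.5,-0.5) → rotate → (1.55652,-3.17447) → ×s → (1.80946,-3.69032) → (1.81,-3.69)
v3: (3,5) → rotate → (5.82136,0.33426) → ×s → (6.76734,0.38857) → (6.77,0.39)
v4: (0.5,4) → rotate → (3.58776,1.83792) → ×s → (4.17077,2.13659) → (4.17,2.14)
v5: (-3.5,1.5) → rotate → (-0.72993,3.73727) → ×s → (-0.84855,4.34458) → (-0.85,4.34)

Cross-section at z=2.5: (-7.42,0.57) (1.81,-3.69) (6.77,0.39) (4.17,2.14) (-0.85,4.34)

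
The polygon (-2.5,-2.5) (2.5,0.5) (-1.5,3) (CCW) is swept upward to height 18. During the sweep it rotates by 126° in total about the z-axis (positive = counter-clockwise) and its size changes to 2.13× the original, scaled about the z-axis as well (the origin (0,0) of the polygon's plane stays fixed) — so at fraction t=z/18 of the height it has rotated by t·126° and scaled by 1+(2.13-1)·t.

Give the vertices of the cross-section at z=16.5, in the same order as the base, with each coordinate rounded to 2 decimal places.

Cross-section at z=16.5: (6.78,-2.40) (-3.11,4.16) (-4.20,-5.39)

t = z/height = 16.5/18 = 0.916667
s = 1 + (scale-1)·z/height = 1 + (2.13-1)·16.5/18 = 2.035833
θ = twist·z/height = 126°·16.5/18 = 115.5000° = 2.015855 rad
cos θ = -0.430511, sin θ = 0.902585 (intermediates below are computed at full precision and shown rounded to 5 d.p.)
v1: (-2.5,-2.5) → rotate → (3.33274,-1.18019) → ×s → (6.78491,-2.40266) → (6.78,-2.40)
v2: (2.5,0.5) → rotate → (-1.52757,2.04121) → ×s → (-3.10988,4.15556) → (-3.11,4.16)
v3: (-1.5,3) → rotate → (-2.06199,-2.64541) → ×s → (-4.19787,-5.38562) → (-4.20,-5.39)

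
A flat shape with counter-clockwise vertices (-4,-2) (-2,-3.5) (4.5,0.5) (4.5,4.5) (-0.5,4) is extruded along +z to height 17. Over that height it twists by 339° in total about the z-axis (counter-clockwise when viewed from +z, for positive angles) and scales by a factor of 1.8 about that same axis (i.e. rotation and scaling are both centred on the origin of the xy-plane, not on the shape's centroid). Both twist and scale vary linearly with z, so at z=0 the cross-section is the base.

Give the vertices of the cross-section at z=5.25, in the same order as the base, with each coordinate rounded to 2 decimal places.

t = z/height = 5.25/17 = 0.308824
s = 1 + (scale-1)·z/height = 1 + (1.8-1)·5.25/17 = 1.247059
θ = twist·z/height = 339°·5.25/17 = 104.6912° = 1.827206 rad
cos θ = -0.253609, sin θ = 0.967307 (intermediates below are computed at full precision and shown rounded to 5 d.p.)
v1: (-4,-2) → rotate → (2.94905,-3.36201) → ×s → (3.67764,-4.19262) → (3.68,-4.19)
v2: (-2,-3.5) → rotate → (3.89279,-1.04698) → ×s → (4.85454,-1.30565) → (4.85,-1.31)
v3: (4.5,0.5) → rotate → (-1.62489,4.22608) → ×s → (-2.02634,5.27017) → (-2.03,5.27)
v4: (4.5,4.5) → rotate → (-5.49412,3.21164) → ×s → (-6.85149,4.00510) → (-6.85,4.01)
v5: (-0.5,4) → rotate → (-3.74242,-1.49809) → ×s → (-4.66702,-1.86821) → (-4.67,-1.87)

Cross-section at z=5.25: (3.68,-4.19) (4.85,-1.31) (-2.03,5.27) (-6.85,4.01) (-4.67,-1.87)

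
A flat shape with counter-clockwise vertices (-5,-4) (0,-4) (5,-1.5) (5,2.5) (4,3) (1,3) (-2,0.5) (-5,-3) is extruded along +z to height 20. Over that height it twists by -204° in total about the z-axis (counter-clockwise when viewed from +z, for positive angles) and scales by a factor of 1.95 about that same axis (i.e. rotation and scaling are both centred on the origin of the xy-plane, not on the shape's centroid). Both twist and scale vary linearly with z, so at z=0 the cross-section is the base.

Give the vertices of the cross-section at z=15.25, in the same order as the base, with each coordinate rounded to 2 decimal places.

Cross-section at z=15.25: (4.99,9.85) (-2.85,6.28) (-8.92,-1.21) (-6.06,-7.49) (-4.14,-7.56) (0.57,-5.42) (3.50,0.64) (5.71,8.28)

t = z/height = 15.25/20 = 0.7625
s = 1 + (scale-1)·z/height = 1 + (1.95-1)·15.25/20 = 1.724375
θ = twist·z/height = -204°·15.25/20 = -155.5500° = -2.714860 rad
cos θ = -0.910323, sin θ = -0.413899 (intermediates below are computed at full precision and shown rounded to 5 d.p.)
v1: (-5,-4) → rotate → (2.89602,5.71079) → ×s → (4.99382,9.84754) → (4.99,9.85)
v2: (0,-4) → rotate → (-1.65560,3.64129) → ×s → (-2.85487,6.27895) → (-2.85,6.28)
v3: (5,-1.5) → rotate → (-5.17246,-0.70401) → ×s → (-8.91927,-1.21398) → (-8.92,-1.21)
v4: (5,2.5) → rotate → (-3.51687,-4.34530) → ×s → (-6.06440,-7.49293) → (-6.06,-7.49)
v5: (4,3) → rotate → (-2.39959,-4.38656) → ×s → (-4.13780,-7.56408) → (-4.14,-7.56)
v6: (1,3) → rotate → (0.33137,-3.14487) → ×s → (0.57141,-5.42293) → (0.57,-5.42)
v7: (-2,0.5) → rotate → (2.02760,0.37264) → ×s → (3.49633,0.64257) → (3.50,0.64)
v8: (-5,-3) → rotate → (3.30992,4.80046) → ×s → (5.70754,8.27780) → (5.71,8.28)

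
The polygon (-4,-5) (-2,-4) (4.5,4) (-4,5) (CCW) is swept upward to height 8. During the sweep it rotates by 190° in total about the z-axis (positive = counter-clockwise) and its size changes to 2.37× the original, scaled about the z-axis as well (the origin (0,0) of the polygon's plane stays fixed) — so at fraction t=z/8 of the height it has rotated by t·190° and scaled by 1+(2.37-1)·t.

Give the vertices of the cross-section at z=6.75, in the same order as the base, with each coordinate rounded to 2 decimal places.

Cross-section at z=6.75: (11.75,7.24) (6.97,6.67) (-12.04,-4.85) (4.49,-13.05)

t = z/height = 6.75/8 = 0.84375
s = 1 + (scale-1)·z/height = 1 + (2.37-1)·6.75/8 = 2.155938
θ = twist·z/height = 190°·6.75/8 = 160.3125° = 2.797981 rad
cos θ = -0.941544, sin θ = 0.336890 (intermediates below are computed at full precision and shown rounded to 5 d.p.)
v1: (-4,-5) → rotate → (5.45063,3.36016) → ×s → (11.75121,7.24430) → (11.75,7.24)
v2: (-2,-4) → rotate → (3.23065,3.09240) → ×s → (6.96507,6.66701) → (6.97,6.67)
v3: (4.5,4) → rotate → (-5.58451,-2.25017) → ×s → (-12.03985,-4.85123) → (-12.04,-4.85)
v4: (-4,5) → rotate → (2.08173,-6.05528) → ×s → (4.48807,-13.05480) → (4.49,-13.05)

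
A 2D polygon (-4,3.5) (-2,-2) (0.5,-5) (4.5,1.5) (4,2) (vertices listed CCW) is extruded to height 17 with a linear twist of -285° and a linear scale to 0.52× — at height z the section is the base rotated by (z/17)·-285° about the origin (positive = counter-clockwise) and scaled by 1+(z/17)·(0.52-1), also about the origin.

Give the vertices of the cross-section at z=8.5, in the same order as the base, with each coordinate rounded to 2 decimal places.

t = z/height = 8.5/17 = 0.5
s = 1 + (scale-1)·z/height = 1 + (0.52-1)·8.5/17 = 0.760000
θ = twist·z/height = -285°·8.5/17 = -142.5000° = -2.487094 rad
cos θ = -0.793353, sin θ = -0.608761 (intermediates below are computed at full precision and shown rounded to 5 d.p.)
v1: (-4,3.5) → rotate → (5.30408,-0.34169) → ×s → (4.03110,-0.25969) → (4.03,-0.26)
v2: (-2,-2) → rotate → (0.36918,2.80423) → ×s → (0.28058,2.13121) → (0.28,2.13)
v3: (0.5,-5) → rotate → (-3.44048,3.66239) → ×s → (-2.61477,2.78341) → (-2.61,2.78)
v4: (4.5,1.5) → rotate → (-2.65695,-3.92946) → ×s → (-2.01928,-2.98639) → (-2.02,-2.99)
v5: (4,2) → rotate → (-1.95589,-4.02175) → ×s → (-1.48648,-3.05653) → (-1.49,-3.06)

Cross-section at z=8.5: (4.03,-0.26) (0.28,2.13) (-2.61,2.78) (-2.02,-2.99) (-1.49,-3.06)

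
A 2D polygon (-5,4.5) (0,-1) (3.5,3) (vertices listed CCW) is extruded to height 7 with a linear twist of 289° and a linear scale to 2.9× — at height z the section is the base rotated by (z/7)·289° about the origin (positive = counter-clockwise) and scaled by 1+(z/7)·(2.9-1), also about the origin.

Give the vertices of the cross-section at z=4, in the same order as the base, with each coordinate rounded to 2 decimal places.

t = z/height = 4/7 = 0.571429
s = 1 + (scale-1)·z/height = 1 + (2.9-1)·4/7 = 2.085714
θ = twist·z/height = 289°·4/7 = 165.1429° = 2.882287 rad
cos θ = -0.966568, sin θ = 0.256410 (intermediates below are computed at full precision and shown rounded to 5 d.p.)
v1: (-5,4.5) → rotate → (3.67900,-5.63161) → ×s → (7.67334,-11.74592) → (7.67,-11.75)
v2: (0,-1) → rotate → (0.25641,0.96657) → ×s → (0.53480,2.01598) → (0.53,2.02)
v3: (3.5,3) → rotate → (-4.15222,-2.00227) → ×s → (-8.66034,-4.17616) → (-8.66,-4.18)

Cross-section at z=4: (7.67,-11.75) (0.53,2.02) (-8.66,-4.18)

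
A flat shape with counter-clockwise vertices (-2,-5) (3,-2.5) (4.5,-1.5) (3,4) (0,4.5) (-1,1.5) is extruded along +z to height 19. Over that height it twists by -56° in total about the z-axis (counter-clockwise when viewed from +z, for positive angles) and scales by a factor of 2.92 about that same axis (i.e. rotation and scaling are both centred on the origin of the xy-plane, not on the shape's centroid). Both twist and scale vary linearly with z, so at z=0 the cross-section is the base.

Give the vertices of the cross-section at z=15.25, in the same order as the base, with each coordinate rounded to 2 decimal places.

Cross-section at z=15.25: (-12.57,-5.40) (0.91,-9.88) (5.40,-10.78) (12.58,1.81) (8.08,8.09) (0.89,4.49)

t = z/height = 15.25/19 = 0.802632
s = 1 + (scale-1)·z/height = 1 + (2.92-1)·15.25/19 = 2.541053
θ = twist·z/height = -56°·15.25/19 = -44.9474° = -0.784480 rad
cos θ = 0.707756, sin θ = -0.706457 (intermediates below are computed at full precision and shown rounded to 5 d.p.)
v1: (-2,-5) → rotate → (-4.94780,-2.12587) → ×s → (-12.57261,-5.40194) → (-12.57,-5.40)
v2: (3,-2.5) → rotate → (0.35713,-3.88876) → ×s → (0.90748,-9.88155) → (0.91,-9.88)
v3: (4.5,-1.5) → rotate → (2.12522,-4.24069) → ×s → (5.40029,-10.77582) → (5.40,-10.78)
v4: (3,4) → rotate → (4.94910,0.71165) → ×s → (12.57591,1.80835) → (12.58,1.81)
v5: (0,4.5) → rotate → (3.17906,3.18490) → ×s → (8.07815,8.09300) → (8.08,8.09)
v6: (-1,1.5) → rotate → (0.35193,1.76809) → ×s → (0.89427,4.49281) → (0.89,4.49)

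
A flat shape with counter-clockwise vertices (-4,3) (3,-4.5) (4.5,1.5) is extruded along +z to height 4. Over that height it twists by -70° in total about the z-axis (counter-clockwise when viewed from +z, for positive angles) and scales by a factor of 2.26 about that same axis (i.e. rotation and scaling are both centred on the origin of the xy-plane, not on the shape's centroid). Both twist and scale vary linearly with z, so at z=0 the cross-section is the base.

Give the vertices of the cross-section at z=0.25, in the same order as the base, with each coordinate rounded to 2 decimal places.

Cross-section at z=0.25: (-4.06,3.56) (2.86,-5.09) (4.96,1.24)

t = z/height = 0.25/4 = 0.0625
s = 1 + (scale-1)·z/height = 1 + (2.26-1)·0.25/4 = 1.078750
θ = twist·z/height = -70°·0.25/4 = -4.3750° = -0.076358 rad
cos θ = 0.997086, sin θ = -0.076284 (intermediates below are computed at full precision and shown rounded to 5 d.p.)
v1: (-4,3) → rotate → (-3.75949,3.29639) → ×s → (-4.05555,3.55599) → (-4.06,3.56)
v2: (3,-4.5) → rotate → (2.64798,-4.71574) → ×s → (2.85651,-5.08710) → (2.86,-5.09)
v3: (4.5,1.5) → rotate → (4.60131,1.15235) → ×s → (4.96367,1.24310) → (4.96,1.24)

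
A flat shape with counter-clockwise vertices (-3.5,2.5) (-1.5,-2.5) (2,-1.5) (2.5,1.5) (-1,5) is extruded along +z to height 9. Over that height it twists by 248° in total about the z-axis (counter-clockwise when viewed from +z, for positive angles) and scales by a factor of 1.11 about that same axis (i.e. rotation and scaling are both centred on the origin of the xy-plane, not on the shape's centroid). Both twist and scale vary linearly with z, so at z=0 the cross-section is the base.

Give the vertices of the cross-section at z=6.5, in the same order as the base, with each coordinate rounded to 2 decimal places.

Cross-section at z=6.5: (3.74,-2.76) (1.66,2.67) (-2.13,1.65) (-2.72,-1.58) (1.00,-5.41)

t = z/height = 6.5/9 = 0.722222
s = 1 + (scale-1)·z/height = 1 + (1.11-1)·6.5/9 = 1.079444
θ = twist·z/height = 248°·6.5/9 = 179.1111° = 3.126079 rad
cos θ = -0.999880, sin θ = 0.015513 (intermediates below are computed at full precision and shown rounded to 5 d.p.)
v1: (-3.5,2.5) → rotate → (3.46080,-2.55400) → ×s → (3.73574,-2.75690) → (3.74,-2.76)
v2: (-1.5,-2.5) → rotate → (1.53860,2.47643) → ×s → (1.66084,2.67317) → (1.66,2.67)
v3: (2,-1.5) → rotate → (-1.97649,1.53085) → ×s → (-2.13351,1.65246) → (-2.13,1.65)
v4: (2.5,1.5) → rotate → (-2.52297,-1.46104) → ×s → (-2.72341,-1.57711) → (-2.72,-1.58)
v5: (-1,5) → rotate → (0.92231,-5.01491) → ×s → (0.99559,-5.41332) → (1.00,-5.41)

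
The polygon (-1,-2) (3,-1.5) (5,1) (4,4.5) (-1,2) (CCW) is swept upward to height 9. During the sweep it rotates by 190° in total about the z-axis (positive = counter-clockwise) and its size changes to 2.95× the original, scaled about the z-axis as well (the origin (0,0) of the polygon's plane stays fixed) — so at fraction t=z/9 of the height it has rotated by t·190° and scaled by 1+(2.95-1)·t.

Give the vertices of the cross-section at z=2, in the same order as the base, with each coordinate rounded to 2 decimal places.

t = z/height = 2/9 = 0.222222
s = 1 + (scale-1)·z/height = 1 + (2.95-1)·2/9 = 1.433333
θ = twist·z/height = 190°·2/9 = 42.2222° = 0.736917 rad
cos θ = 0.740544, sin θ = 0.672008 (intermediates below are computed at full precision and shown rounded to 5 d.p.)
v1: (-1,-2) → rotate → (0.60347,-2.15310) → ×s → (0.86498,-3.08610) → (0.86,-3.09)
v2: (3,-1.5) → rotate → (3.22964,0.90521) → ×s → (4.62916,1.29746) → (4.63,1.30)
v3: (5,1) → rotate → (3.03071,4.10058) → ×s → (4.34402,5.87750) → (4.34,5.88)
v4: (4,4.5) → rotate → (-0.06186,6.02048) → ×s → (-0.08867,8.62935) → (-0.09,8.63)
v5: (-1,2) → rotate → (-2.08456,0.80908) → ×s → (-2.98787,1.15968) → (-2.99,1.16)

Cross-section at z=2: (0.86,-3.09) (4.63,1.30) (4.34,5.88) (-0.09,8.63) (-2.99,1.16)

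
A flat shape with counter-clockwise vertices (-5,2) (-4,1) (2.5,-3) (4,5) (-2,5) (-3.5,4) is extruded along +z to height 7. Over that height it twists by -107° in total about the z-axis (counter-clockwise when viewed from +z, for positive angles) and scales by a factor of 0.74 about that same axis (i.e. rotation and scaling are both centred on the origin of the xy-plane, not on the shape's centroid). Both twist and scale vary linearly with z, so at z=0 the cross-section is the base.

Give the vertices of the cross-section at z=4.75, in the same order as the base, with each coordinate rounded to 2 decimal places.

Cross-section at z=4.75: (0.34,4.42) (-0.20,3.39) (-1.74,-2.70) (4.91,-1.91) (3.44,2.80) (2.28,3.74)

t = z/height = 4.75/7 = 0.678571
s = 1 + (scale-1)·z/height = 1 + (0.74-1)·4.75/7 = 0.823571
θ = twist·z/height = -107°·4.75/7 = -72.6071° = -1.267234 rad
cos θ = 0.298922, sin θ = -0.954278 (intermediates below are computed at full precision and shown rounded to 5 d.p.)
v1: (-5,2) → rotate → (0.41395,5.36923) → ×s → (0.34091,4.42195) → (0.34,4.42)
v2: (-4,1) → rotate → (-0.24141,4.11603) → ×s → (-0.19882,3.38985) → (-0.20,3.39)
v3: (2.5,-3) → rotate → (-2.11553,-3.28246) → ×s → (-1.74229,-2.70334) → (-1.74,-2.70)
v4: (4,5) → rotate → (5.96708,-2.32250) → ×s → (4.91431,-1.91275) → (4.91,-1.91)
v5: (-2,5) → rotate → (4.17354,3.40316) → ×s → (3.43721,2.80275) → (3.44,2.80)
v6: (-3.5,4) → rotate → (2.77088,4.53566) → ×s → (2.28202,3.73544) → (2.28,3.74)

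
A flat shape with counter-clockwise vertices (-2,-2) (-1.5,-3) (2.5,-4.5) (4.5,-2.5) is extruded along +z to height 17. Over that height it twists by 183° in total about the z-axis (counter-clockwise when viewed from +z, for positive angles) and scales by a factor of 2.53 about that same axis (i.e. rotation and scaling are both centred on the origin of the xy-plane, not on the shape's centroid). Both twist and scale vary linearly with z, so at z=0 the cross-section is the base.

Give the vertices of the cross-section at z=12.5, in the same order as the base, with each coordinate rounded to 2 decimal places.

t = z/height = 12.5/17 = 0.735294
s = 1 + (scale-1)·z/height = 1 + (2.53-1)·12.5/17 = 2.125000
θ = twist·z/height = 183°·12.5/17 = 134.5588° = 2.348495 rad
cos θ = -0.701641, sin θ = 0.712530 (intermediates below are computed at full precision and shown rounded to 5 d.p.)
v1: (-2,-2) → rotate → (2.82834,-0.02178) → ×s → (6.01023,-0.04628) → (6.01,-0.05)
v2: (-1.5,-3) → rotate → (3.19005,1.03613) → ×s → (6.77886,2.20177) → (6.78,2.20)
v3: (2.5,-4.5) → rotate → (1.45228,4.93871) → ×s → (3.08610,10.49476) → (3.09,10.49)
v4: (4.5,-2.5) → rotate → (-1.37606,4.96049) → ×s → (-2.92413,10.54104) → (-2.92,10.54)

Cross-section at z=12.5: (6.01,-0.05) (6.78,2.20) (3.09,10.49) (-2.92,10.54)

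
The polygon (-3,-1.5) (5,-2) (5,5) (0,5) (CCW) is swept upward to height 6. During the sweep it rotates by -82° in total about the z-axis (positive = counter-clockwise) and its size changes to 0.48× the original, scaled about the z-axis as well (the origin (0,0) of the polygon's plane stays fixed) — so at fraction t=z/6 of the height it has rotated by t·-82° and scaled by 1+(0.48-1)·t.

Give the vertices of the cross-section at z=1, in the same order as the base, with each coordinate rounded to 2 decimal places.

Cross-section at z=1: (-2.99,-0.68) (4.01,-2.85) (5.52,3.36) (1.08,4.44)

t = z/height = 1/6 = 0.166667
s = 1 + (scale-1)·z/height = 1 + (0.48-1)·1/6 = 0.913333
θ = twist·z/height = -82°·1/6 = -13.6667° = -0.238528 rad
cos θ = 0.971687, sin θ = -0.236273 (intermediates below are computed at full precision and shown rounded to 5 d.p.)
v1: (-3,-1.5) → rotate → (-3.26947,-0.74871) → ×s → (-2.98612,-0.68382) → (-2.99,-0.68)
v2: (5,-2) → rotate → (4.38589,-3.12474) → ×s → (4.00578,-2.85393) → (4.01,-2.85)
v3: (5,5) → rotate → (6.03980,3.67707) → ×s → (5.51635,3.35839) → (5.52,3.36)
v4: (0,5) → rotate → (1.18136,4.85843) → ×s → (1.07898,4.43737) → (1.08,4.44)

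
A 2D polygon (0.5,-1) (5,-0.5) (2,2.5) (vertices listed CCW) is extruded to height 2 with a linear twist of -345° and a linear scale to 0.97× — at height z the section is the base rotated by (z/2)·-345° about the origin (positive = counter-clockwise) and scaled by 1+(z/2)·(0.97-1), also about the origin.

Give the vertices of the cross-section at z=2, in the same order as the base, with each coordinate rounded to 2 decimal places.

Cross-section at z=2: (0.72,-0.81) (4.81,0.79) (1.25,2.84)

t = z/height = 2/2 = 1
s = 1 + (scale-1)·z/height = 1 + (0.97-1)·2/2 = 0.970000
θ = twist·z/height = -345°·2/2 = -345.0000° = -6.021386 rad
cos θ = 0.965926, sin θ = 0.258819 (intermediates below are computed at full precision and shown rounded to 5 d.p.)
v1: (0.5,-1) → rotate → (0.74178,-0.83652) → ×s → (0.71953,-0.81142) → (0.72,-0.81)
v2: (5,-0.5) → rotate → (4.95904,0.81113) → ×s → (4.81027,0.78680) → (4.81,0.79)
v3: (2,2.5) → rotate → (1.28480,2.93245) → ×s → (1.24626,2.84448) → (1.25,2.84)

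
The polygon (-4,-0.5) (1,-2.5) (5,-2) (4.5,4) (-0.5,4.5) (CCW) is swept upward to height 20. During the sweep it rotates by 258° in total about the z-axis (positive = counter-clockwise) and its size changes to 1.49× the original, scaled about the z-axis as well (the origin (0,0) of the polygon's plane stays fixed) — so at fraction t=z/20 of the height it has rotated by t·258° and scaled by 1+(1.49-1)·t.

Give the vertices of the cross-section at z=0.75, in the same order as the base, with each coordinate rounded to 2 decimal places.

Cross-section at z=0.75: (-3.93,-1.19) (1.43,-2.34) (5.36,-1.15) (3.83,4.79) (-1.27,4.43)

t = z/height = 0.75/20 = 0.0375
s = 1 + (scale-1)·z/height = 1 + (1.49-1)·0.75/20 = 1.018375
θ = twist·z/height = 258°·0.75/20 = 9.6750° = 0.168861 rad
cos θ = 0.985777, sin θ = 0.168059 (intermediates below are computed at full precision and shown rounded to 5 d.p.)
v1: (-4,-0.5) → rotate → (-3.85908,-1.16513) → ×s → (-3.92999,-1.18653) → (-3.93,-1.19)
v2: (1,-2.5) → rotate → (1.40593,-2.29638) → ×s → (1.43176,-2.33858) → (1.43,-2.34)
v3: (5,-2) → rotate → (5.26500,-1.13126) → ×s → (5.36175,-1.15204) → (5.36,-1.15)
v4: (4.5,4) → rotate → (3.76376,4.69937) → ×s → (3.83292,4.78573) → (3.83,4.79)
v5: (-0.5,4.5) → rotate → (-1.24916,4.35197) → ×s → (-1.27211,4.43193) → (-1.27,4.43)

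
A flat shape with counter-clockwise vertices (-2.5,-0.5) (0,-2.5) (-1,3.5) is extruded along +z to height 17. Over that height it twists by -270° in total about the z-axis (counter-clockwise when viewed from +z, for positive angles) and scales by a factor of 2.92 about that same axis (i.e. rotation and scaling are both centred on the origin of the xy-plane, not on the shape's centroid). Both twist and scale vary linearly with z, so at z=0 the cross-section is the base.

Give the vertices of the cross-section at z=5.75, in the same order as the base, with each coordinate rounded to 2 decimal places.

Cross-section at z=5.75: (-0.73,4.14) (-4.12,0.10) (5.81,1.52)

t = z/height = 5.75/17 = 0.338235
s = 1 + (scale-1)·z/height = 1 + (2.92-1)·5.75/17 = 1.649412
θ = twist·z/height = -270°·5.75/17 = -91.3235° = -1.593896 rad
cos θ = -0.023098, sin θ = -0.999733 (intermediates below are computed at full precision and shown rounded to 5 d.p.)
v1: (-2.5,-0.5) → rotate → (-0.44212,2.51088) → ×s → (-0.72924,4.14148) → (-0.73,4.14)
v2: (0,-2.5) → rotate → (-2.49933,0.05774) → ×s → (-4.12243,0.09524) → (-4.12,0.10)
v3: (-1,3.5) → rotate → (3.52216,0.91889) → ×s → (5.80950,1.51563) → (5.81,1.52)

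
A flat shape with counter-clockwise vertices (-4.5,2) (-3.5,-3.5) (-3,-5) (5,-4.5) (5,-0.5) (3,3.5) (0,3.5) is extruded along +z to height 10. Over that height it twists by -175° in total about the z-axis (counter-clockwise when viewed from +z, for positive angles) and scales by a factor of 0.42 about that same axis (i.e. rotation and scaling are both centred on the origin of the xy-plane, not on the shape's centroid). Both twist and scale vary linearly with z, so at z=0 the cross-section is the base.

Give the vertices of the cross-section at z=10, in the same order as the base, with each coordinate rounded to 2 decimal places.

Cross-section at z=10: (1.96,-0.67) (1.34,1.59) (1.07,2.20) (-2.26,1.70) (-2.11,0.03) (-1.13,-1.57) (0.13,-1.46)

t = z/height = 10/10 = 1
s = 1 + (scale-1)·z/height = 1 + (0.42-1)·10/10 = 0.420000
θ = twist·z/height = -175°·10/10 = -175.0000° = -3.054326 rad
cos θ = -0.996195, sin θ = -0.087156 (intermediates below are computed at full precision and shown rounded to 5 d.p.)
v1: (-4.5,2) → rotate → (4.65719,-1.60019) → ×s → (1.95602,-0.67208) → (1.96,-0.67)
v2: (-3.5,-3.5) → rotate → (3.18164,3.79173) → ×s → (1.33629,1.59253) → (1.34,1.59)
v3: (-3,-5) → rotate → (2.55281,5.24244) → ×s → (1.07218,2.20183) → (1.07,2.20)
v4: (5,-4.5) → rotate → (-5.37317,4.04710) → ×s → (-2.25673,1.69978) → (-2.26,1.70)
v5: (5,-0.5) → rotate → (-5.02455,0.06232) → ×s → (-2.11031,0.02617) → (-2.11,0.03)
v6: (3,3.5) → rotate → (-2.68354,-3.74815) → ×s → (-1.12709,-1.57422) → (-1.13,-1.57)
v7: (0,3.5) → rotate → (0.30505,-3.48668) → ×s → (0.12812,-1.46441) → (0.13,-1.46)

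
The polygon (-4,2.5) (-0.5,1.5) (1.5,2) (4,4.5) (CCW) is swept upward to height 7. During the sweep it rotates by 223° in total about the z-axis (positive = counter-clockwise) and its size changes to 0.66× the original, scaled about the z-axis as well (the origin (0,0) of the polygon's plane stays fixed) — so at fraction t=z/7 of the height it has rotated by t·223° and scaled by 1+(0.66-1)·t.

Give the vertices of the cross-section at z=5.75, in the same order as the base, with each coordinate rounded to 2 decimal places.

Cross-section at z=5.75: (2.98,-1.64) (0.42,-1.06) (-1.00,-1.50) (-2.70,-3.40)

t = z/height = 5.75/7 = 0.821429
s = 1 + (scale-1)·z/height = 1 + (0.66-1)·5.75/7 = 0.720714
θ = twist·z/height = 223°·5.75/7 = 183.1786° = 3.197069 rad
cos θ = -0.998462, sin θ = -0.055448 (intermediates below are computed at full precision and shown rounded to 5 d.p.)
v1: (-4,2.5) → rotate → (4.13247,-2.27436) → ×s → (2.97833,-1.63916) → (2.98,-1.64)
v2: (-0.5,1.5) → rotate → (0.58240,-1.46997) → ×s → (0.41975,-1.05943) → (0.42,-1.06)
v3: (1.5,2) → rotate → (-1.38680,-2.08010) → ×s → (-0.99948,-1.49915) → (-1.00,-1.50)
v4: (4,4.5) → rotate → (-3.74433,-4.71487) → ×s → (-2.69859,-3.39807) → (-2.70,-3.40)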